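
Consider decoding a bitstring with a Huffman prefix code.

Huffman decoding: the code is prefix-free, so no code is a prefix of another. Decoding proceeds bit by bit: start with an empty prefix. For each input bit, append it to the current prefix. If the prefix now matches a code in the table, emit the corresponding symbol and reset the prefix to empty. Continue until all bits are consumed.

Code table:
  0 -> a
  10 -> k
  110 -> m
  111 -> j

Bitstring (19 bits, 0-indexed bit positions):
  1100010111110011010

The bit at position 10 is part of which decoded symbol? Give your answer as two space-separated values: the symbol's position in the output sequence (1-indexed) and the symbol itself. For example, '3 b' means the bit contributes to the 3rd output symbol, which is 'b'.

Answer: 6 m

Derivation:
Bit 0: prefix='1' (no match yet)
Bit 1: prefix='11' (no match yet)
Bit 2: prefix='110' -> emit 'm', reset
Bit 3: prefix='0' -> emit 'a', reset
Bit 4: prefix='0' -> emit 'a', reset
Bit 5: prefix='1' (no match yet)
Bit 6: prefix='10' -> emit 'k', reset
Bit 7: prefix='1' (no match yet)
Bit 8: prefix='11' (no match yet)
Bit 9: prefix='111' -> emit 'j', reset
Bit 10: prefix='1' (no match yet)
Bit 11: prefix='11' (no match yet)
Bit 12: prefix='110' -> emit 'm', reset
Bit 13: prefix='0' -> emit 'a', reset
Bit 14: prefix='1' (no match yet)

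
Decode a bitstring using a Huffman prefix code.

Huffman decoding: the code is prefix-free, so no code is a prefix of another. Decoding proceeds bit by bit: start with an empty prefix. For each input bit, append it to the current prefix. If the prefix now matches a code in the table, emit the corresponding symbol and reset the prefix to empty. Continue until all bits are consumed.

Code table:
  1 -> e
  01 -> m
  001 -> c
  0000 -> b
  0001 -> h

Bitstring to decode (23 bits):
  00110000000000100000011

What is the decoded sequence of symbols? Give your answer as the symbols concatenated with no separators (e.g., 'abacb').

Answer: cebbcbce

Derivation:
Bit 0: prefix='0' (no match yet)
Bit 1: prefix='00' (no match yet)
Bit 2: prefix='001' -> emit 'c', reset
Bit 3: prefix='1' -> emit 'e', reset
Bit 4: prefix='0' (no match yet)
Bit 5: prefix='00' (no match yet)
Bit 6: prefix='000' (no match yet)
Bit 7: prefix='0000' -> emit 'b', reset
Bit 8: prefix='0' (no match yet)
Bit 9: prefix='00' (no match yet)
Bit 10: prefix='000' (no match yet)
Bit 11: prefix='0000' -> emit 'b', reset
Bit 12: prefix='0' (no match yet)
Bit 13: prefix='00' (no match yet)
Bit 14: prefix='001' -> emit 'c', reset
Bit 15: prefix='0' (no match yet)
Bit 16: prefix='00' (no match yet)
Bit 17: prefix='000' (no match yet)
Bit 18: prefix='0000' -> emit 'b', reset
Bit 19: prefix='0' (no match yet)
Bit 20: prefix='00' (no match yet)
Bit 21: prefix='001' -> emit 'c', reset
Bit 22: prefix='1' -> emit 'e', reset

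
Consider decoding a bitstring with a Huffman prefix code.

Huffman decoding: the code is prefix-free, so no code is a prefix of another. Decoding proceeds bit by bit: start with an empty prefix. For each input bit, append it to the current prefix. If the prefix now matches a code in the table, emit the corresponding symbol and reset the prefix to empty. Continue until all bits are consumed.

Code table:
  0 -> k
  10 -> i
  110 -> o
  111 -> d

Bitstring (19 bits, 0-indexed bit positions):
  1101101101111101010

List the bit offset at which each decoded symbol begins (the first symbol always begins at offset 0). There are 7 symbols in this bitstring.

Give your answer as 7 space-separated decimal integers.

Bit 0: prefix='1' (no match yet)
Bit 1: prefix='11' (no match yet)
Bit 2: prefix='110' -> emit 'o', reset
Bit 3: prefix='1' (no match yet)
Bit 4: prefix='11' (no match yet)
Bit 5: prefix='110' -> emit 'o', reset
Bit 6: prefix='1' (no match yet)
Bit 7: prefix='11' (no match yet)
Bit 8: prefix='110' -> emit 'o', reset
Bit 9: prefix='1' (no match yet)
Bit 10: prefix='11' (no match yet)
Bit 11: prefix='111' -> emit 'd', reset
Bit 12: prefix='1' (no match yet)
Bit 13: prefix='11' (no match yet)
Bit 14: prefix='110' -> emit 'o', reset
Bit 15: prefix='1' (no match yet)
Bit 16: prefix='10' -> emit 'i', reset
Bit 17: prefix='1' (no match yet)
Bit 18: prefix='10' -> emit 'i', reset

Answer: 0 3 6 9 12 15 17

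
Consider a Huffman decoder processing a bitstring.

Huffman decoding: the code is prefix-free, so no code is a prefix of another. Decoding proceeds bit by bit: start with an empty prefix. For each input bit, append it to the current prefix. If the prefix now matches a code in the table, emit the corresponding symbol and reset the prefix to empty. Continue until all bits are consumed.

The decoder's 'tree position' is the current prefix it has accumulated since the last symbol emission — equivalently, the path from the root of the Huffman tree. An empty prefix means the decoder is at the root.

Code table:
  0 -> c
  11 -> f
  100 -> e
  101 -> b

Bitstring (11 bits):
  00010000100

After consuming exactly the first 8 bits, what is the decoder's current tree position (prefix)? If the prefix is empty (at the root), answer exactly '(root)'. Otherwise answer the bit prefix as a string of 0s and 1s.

Answer: (root)

Derivation:
Bit 0: prefix='0' -> emit 'c', reset
Bit 1: prefix='0' -> emit 'c', reset
Bit 2: prefix='0' -> emit 'c', reset
Bit 3: prefix='1' (no match yet)
Bit 4: prefix='10' (no match yet)
Bit 5: prefix='100' -> emit 'e', reset
Bit 6: prefix='0' -> emit 'c', reset
Bit 7: prefix='0' -> emit 'c', reset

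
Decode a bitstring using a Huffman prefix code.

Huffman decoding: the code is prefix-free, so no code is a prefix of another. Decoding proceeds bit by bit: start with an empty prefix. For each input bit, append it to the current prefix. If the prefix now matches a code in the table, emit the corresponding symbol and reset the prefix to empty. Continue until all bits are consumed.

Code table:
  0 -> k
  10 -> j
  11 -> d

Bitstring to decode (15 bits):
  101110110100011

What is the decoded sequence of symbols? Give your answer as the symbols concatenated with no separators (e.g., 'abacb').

Bit 0: prefix='1' (no match yet)
Bit 1: prefix='10' -> emit 'j', reset
Bit 2: prefix='1' (no match yet)
Bit 3: prefix='11' -> emit 'd', reset
Bit 4: prefix='1' (no match yet)
Bit 5: prefix='10' -> emit 'j', reset
Bit 6: prefix='1' (no match yet)
Bit 7: prefix='11' -> emit 'd', reset
Bit 8: prefix='0' -> emit 'k', reset
Bit 9: prefix='1' (no match yet)
Bit 10: prefix='10' -> emit 'j', reset
Bit 11: prefix='0' -> emit 'k', reset
Bit 12: prefix='0' -> emit 'k', reset
Bit 13: prefix='1' (no match yet)
Bit 14: prefix='11' -> emit 'd', reset

Answer: jdjdkjkkd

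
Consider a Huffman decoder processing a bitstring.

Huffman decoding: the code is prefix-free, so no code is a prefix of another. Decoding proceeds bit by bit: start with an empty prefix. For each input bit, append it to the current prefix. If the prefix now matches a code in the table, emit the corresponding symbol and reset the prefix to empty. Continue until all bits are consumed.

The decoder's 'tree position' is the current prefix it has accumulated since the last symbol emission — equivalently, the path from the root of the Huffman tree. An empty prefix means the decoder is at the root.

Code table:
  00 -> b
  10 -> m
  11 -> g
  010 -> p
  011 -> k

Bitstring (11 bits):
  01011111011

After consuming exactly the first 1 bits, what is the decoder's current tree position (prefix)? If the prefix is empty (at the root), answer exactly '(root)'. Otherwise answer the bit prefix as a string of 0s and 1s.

Bit 0: prefix='0' (no match yet)

Answer: 0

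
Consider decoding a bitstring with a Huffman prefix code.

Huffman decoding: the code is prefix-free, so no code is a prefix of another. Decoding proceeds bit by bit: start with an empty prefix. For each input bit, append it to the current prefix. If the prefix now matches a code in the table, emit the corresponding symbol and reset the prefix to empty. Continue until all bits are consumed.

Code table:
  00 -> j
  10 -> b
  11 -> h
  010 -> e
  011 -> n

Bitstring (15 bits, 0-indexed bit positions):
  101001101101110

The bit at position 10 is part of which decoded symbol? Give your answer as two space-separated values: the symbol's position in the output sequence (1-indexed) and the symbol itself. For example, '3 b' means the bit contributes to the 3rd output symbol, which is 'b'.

Bit 0: prefix='1' (no match yet)
Bit 1: prefix='10' -> emit 'b', reset
Bit 2: prefix='1' (no match yet)
Bit 3: prefix='10' -> emit 'b', reset
Bit 4: prefix='0' (no match yet)
Bit 5: prefix='01' (no match yet)
Bit 6: prefix='011' -> emit 'n', reset
Bit 7: prefix='0' (no match yet)
Bit 8: prefix='01' (no match yet)
Bit 9: prefix='011' -> emit 'n', reset
Bit 10: prefix='0' (no match yet)
Bit 11: prefix='01' (no match yet)
Bit 12: prefix='011' -> emit 'n', reset
Bit 13: prefix='1' (no match yet)
Bit 14: prefix='10' -> emit 'b', reset

Answer: 5 n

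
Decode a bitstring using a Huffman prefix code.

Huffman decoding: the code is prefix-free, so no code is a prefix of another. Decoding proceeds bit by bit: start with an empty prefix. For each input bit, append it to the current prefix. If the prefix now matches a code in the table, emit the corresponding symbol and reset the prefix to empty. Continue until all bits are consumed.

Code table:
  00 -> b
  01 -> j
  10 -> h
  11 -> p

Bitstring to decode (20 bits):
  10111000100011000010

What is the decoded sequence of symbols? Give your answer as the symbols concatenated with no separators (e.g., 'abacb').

Bit 0: prefix='1' (no match yet)
Bit 1: prefix='10' -> emit 'h', reset
Bit 2: prefix='1' (no match yet)
Bit 3: prefix='11' -> emit 'p', reset
Bit 4: prefix='1' (no match yet)
Bit 5: prefix='10' -> emit 'h', reset
Bit 6: prefix='0' (no match yet)
Bit 7: prefix='00' -> emit 'b', reset
Bit 8: prefix='1' (no match yet)
Bit 9: prefix='10' -> emit 'h', reset
Bit 10: prefix='0' (no match yet)
Bit 11: prefix='00' -> emit 'b', reset
Bit 12: prefix='1' (no match yet)
Bit 13: prefix='11' -> emit 'p', reset
Bit 14: prefix='0' (no match yet)
Bit 15: prefix='00' -> emit 'b', reset
Bit 16: prefix='0' (no match yet)
Bit 17: prefix='00' -> emit 'b', reset
Bit 18: prefix='1' (no match yet)
Bit 19: prefix='10' -> emit 'h', reset

Answer: hphbhbpbbh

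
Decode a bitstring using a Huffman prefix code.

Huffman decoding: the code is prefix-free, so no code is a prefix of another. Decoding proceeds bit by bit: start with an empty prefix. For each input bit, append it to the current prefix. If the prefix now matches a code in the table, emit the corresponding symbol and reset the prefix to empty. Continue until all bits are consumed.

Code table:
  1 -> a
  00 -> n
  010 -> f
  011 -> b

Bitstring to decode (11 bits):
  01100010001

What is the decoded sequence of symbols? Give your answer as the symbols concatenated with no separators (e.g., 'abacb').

Bit 0: prefix='0' (no match yet)
Bit 1: prefix='01' (no match yet)
Bit 2: prefix='011' -> emit 'b', reset
Bit 3: prefix='0' (no match yet)
Bit 4: prefix='00' -> emit 'n', reset
Bit 5: prefix='0' (no match yet)
Bit 6: prefix='01' (no match yet)
Bit 7: prefix='010' -> emit 'f', reset
Bit 8: prefix='0' (no match yet)
Bit 9: prefix='00' -> emit 'n', reset
Bit 10: prefix='1' -> emit 'a', reset

Answer: bnfna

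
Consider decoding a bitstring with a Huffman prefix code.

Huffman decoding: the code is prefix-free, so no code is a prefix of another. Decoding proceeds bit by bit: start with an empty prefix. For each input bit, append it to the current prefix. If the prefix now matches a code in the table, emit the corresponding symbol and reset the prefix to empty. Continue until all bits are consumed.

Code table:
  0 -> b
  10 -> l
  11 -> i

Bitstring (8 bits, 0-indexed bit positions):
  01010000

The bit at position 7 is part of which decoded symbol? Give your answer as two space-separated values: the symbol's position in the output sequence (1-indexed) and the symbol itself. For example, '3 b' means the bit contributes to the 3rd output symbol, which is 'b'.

Bit 0: prefix='0' -> emit 'b', reset
Bit 1: prefix='1' (no match yet)
Bit 2: prefix='10' -> emit 'l', reset
Bit 3: prefix='1' (no match yet)
Bit 4: prefix='10' -> emit 'l', reset
Bit 5: prefix='0' -> emit 'b', reset
Bit 6: prefix='0' -> emit 'b', reset
Bit 7: prefix='0' -> emit 'b', reset

Answer: 6 b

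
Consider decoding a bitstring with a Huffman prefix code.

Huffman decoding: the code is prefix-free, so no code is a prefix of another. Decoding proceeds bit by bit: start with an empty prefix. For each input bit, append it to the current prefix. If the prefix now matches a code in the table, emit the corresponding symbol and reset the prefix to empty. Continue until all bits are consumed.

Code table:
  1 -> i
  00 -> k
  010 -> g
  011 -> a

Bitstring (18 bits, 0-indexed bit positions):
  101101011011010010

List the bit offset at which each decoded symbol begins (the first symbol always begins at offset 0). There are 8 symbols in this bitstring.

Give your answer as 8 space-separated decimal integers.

Bit 0: prefix='1' -> emit 'i', reset
Bit 1: prefix='0' (no match yet)
Bit 2: prefix='01' (no match yet)
Bit 3: prefix='011' -> emit 'a', reset
Bit 4: prefix='0' (no match yet)
Bit 5: prefix='01' (no match yet)
Bit 6: prefix='010' -> emit 'g', reset
Bit 7: prefix='1' -> emit 'i', reset
Bit 8: prefix='1' -> emit 'i', reset
Bit 9: prefix='0' (no match yet)
Bit 10: prefix='01' (no match yet)
Bit 11: prefix='011' -> emit 'a', reset
Bit 12: prefix='0' (no match yet)
Bit 13: prefix='01' (no match yet)
Bit 14: prefix='010' -> emit 'g', reset
Bit 15: prefix='0' (no match yet)
Bit 16: prefix='01' (no match yet)
Bit 17: prefix='010' -> emit 'g', reset

Answer: 0 1 4 7 8 9 12 15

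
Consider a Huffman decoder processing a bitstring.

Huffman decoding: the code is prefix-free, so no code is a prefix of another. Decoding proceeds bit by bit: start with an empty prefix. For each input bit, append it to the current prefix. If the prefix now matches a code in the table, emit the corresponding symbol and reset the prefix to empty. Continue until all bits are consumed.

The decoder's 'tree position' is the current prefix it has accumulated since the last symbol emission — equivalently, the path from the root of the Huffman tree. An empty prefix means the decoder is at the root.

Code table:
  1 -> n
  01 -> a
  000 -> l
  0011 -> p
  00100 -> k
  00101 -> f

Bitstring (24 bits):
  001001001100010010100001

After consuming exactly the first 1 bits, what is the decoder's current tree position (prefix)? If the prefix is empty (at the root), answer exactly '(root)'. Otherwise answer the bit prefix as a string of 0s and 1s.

Answer: 0

Derivation:
Bit 0: prefix='0' (no match yet)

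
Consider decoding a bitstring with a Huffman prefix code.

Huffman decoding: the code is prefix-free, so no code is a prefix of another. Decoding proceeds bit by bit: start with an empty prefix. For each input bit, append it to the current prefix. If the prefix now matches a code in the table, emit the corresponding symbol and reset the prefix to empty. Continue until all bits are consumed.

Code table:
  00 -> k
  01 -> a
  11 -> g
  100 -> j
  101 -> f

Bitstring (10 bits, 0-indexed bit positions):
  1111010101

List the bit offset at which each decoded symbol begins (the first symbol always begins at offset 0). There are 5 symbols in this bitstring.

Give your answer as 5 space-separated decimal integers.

Answer: 0 2 4 6 8

Derivation:
Bit 0: prefix='1' (no match yet)
Bit 1: prefix='11' -> emit 'g', reset
Bit 2: prefix='1' (no match yet)
Bit 3: prefix='11' -> emit 'g', reset
Bit 4: prefix='0' (no match yet)
Bit 5: prefix='01' -> emit 'a', reset
Bit 6: prefix='0' (no match yet)
Bit 7: prefix='01' -> emit 'a', reset
Bit 8: prefix='0' (no match yet)
Bit 9: prefix='01' -> emit 'a', reset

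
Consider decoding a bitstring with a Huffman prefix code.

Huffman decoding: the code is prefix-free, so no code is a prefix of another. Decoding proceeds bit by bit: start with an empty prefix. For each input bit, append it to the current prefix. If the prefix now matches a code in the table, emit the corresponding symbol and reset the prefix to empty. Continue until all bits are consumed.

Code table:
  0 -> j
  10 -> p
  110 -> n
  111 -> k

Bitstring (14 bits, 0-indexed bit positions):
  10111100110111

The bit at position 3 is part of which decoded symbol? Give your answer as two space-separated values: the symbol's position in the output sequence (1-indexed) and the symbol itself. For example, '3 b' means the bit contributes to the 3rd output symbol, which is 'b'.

Answer: 2 k

Derivation:
Bit 0: prefix='1' (no match yet)
Bit 1: prefix='10' -> emit 'p', reset
Bit 2: prefix='1' (no match yet)
Bit 3: prefix='11' (no match yet)
Bit 4: prefix='111' -> emit 'k', reset
Bit 5: prefix='1' (no match yet)
Bit 6: prefix='10' -> emit 'p', reset
Bit 7: prefix='0' -> emit 'j', reset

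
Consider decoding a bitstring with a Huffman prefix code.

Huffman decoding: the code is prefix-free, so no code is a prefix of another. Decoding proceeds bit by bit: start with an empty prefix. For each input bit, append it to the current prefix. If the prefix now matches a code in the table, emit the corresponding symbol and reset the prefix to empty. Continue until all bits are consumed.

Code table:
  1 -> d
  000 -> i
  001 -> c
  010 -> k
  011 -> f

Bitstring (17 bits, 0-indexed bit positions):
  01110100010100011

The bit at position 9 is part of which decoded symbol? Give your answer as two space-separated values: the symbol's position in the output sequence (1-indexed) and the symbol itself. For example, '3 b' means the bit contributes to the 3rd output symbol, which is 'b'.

Answer: 4 c

Derivation:
Bit 0: prefix='0' (no match yet)
Bit 1: prefix='01' (no match yet)
Bit 2: prefix='011' -> emit 'f', reset
Bit 3: prefix='1' -> emit 'd', reset
Bit 4: prefix='0' (no match yet)
Bit 5: prefix='01' (no match yet)
Bit 6: prefix='010' -> emit 'k', reset
Bit 7: prefix='0' (no match yet)
Bit 8: prefix='00' (no match yet)
Bit 9: prefix='001' -> emit 'c', reset
Bit 10: prefix='0' (no match yet)
Bit 11: prefix='01' (no match yet)
Bit 12: prefix='010' -> emit 'k', reset
Bit 13: prefix='0' (no match yet)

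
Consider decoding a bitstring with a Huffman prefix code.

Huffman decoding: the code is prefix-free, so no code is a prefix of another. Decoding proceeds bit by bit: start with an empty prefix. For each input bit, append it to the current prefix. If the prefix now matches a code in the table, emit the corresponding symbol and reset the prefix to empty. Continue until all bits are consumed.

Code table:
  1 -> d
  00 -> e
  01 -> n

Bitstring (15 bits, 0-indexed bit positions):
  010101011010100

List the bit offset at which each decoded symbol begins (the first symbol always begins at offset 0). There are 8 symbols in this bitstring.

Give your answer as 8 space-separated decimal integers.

Bit 0: prefix='0' (no match yet)
Bit 1: prefix='01' -> emit 'n', reset
Bit 2: prefix='0' (no match yet)
Bit 3: prefix='01' -> emit 'n', reset
Bit 4: prefix='0' (no match yet)
Bit 5: prefix='01' -> emit 'n', reset
Bit 6: prefix='0' (no match yet)
Bit 7: prefix='01' -> emit 'n', reset
Bit 8: prefix='1' -> emit 'd', reset
Bit 9: prefix='0' (no match yet)
Bit 10: prefix='01' -> emit 'n', reset
Bit 11: prefix='0' (no match yet)
Bit 12: prefix='01' -> emit 'n', reset
Bit 13: prefix='0' (no match yet)
Bit 14: prefix='00' -> emit 'e', reset

Answer: 0 2 4 6 8 9 11 13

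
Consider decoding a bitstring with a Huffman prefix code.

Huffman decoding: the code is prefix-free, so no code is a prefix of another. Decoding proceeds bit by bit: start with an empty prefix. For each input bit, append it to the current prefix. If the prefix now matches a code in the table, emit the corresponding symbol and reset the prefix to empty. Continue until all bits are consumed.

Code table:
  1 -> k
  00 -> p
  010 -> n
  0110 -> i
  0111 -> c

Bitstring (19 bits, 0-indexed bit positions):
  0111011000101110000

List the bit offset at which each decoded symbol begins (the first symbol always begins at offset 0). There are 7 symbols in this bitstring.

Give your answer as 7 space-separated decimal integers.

Bit 0: prefix='0' (no match yet)
Bit 1: prefix='01' (no match yet)
Bit 2: prefix='011' (no match yet)
Bit 3: prefix='0111' -> emit 'c', reset
Bit 4: prefix='0' (no match yet)
Bit 5: prefix='01' (no match yet)
Bit 6: prefix='011' (no match yet)
Bit 7: prefix='0110' -> emit 'i', reset
Bit 8: prefix='0' (no match yet)
Bit 9: prefix='00' -> emit 'p', reset
Bit 10: prefix='1' -> emit 'k', reset
Bit 11: prefix='0' (no match yet)
Bit 12: prefix='01' (no match yet)
Bit 13: prefix='011' (no match yet)
Bit 14: prefix='0111' -> emit 'c', reset
Bit 15: prefix='0' (no match yet)
Bit 16: prefix='00' -> emit 'p', reset
Bit 17: prefix='0' (no match yet)
Bit 18: prefix='00' -> emit 'p', reset

Answer: 0 4 8 10 11 15 17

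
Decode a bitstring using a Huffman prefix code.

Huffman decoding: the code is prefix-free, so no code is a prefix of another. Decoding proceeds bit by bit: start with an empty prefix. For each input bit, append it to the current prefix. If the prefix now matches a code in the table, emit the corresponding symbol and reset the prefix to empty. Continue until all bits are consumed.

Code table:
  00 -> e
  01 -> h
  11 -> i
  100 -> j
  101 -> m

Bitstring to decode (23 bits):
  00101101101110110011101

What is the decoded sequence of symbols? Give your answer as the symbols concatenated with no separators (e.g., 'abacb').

Answer: emmmihjim

Derivation:
Bit 0: prefix='0' (no match yet)
Bit 1: prefix='00' -> emit 'e', reset
Bit 2: prefix='1' (no match yet)
Bit 3: prefix='10' (no match yet)
Bit 4: prefix='101' -> emit 'm', reset
Bit 5: prefix='1' (no match yet)
Bit 6: prefix='10' (no match yet)
Bit 7: prefix='101' -> emit 'm', reset
Bit 8: prefix='1' (no match yet)
Bit 9: prefix='10' (no match yet)
Bit 10: prefix='101' -> emit 'm', reset
Bit 11: prefix='1' (no match yet)
Bit 12: prefix='11' -> emit 'i', reset
Bit 13: prefix='0' (no match yet)
Bit 14: prefix='01' -> emit 'h', reset
Bit 15: prefix='1' (no match yet)
Bit 16: prefix='10' (no match yet)
Bit 17: prefix='100' -> emit 'j', reset
Bit 18: prefix='1' (no match yet)
Bit 19: prefix='11' -> emit 'i', reset
Bit 20: prefix='1' (no match yet)
Bit 21: prefix='10' (no match yet)
Bit 22: prefix='101' -> emit 'm', reset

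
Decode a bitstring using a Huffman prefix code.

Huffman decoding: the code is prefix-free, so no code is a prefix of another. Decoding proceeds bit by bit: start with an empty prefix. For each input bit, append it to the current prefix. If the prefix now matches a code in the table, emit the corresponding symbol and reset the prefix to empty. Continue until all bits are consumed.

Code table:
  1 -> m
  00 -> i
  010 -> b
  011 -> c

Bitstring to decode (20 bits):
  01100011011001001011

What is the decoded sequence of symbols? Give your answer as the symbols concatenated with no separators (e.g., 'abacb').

Bit 0: prefix='0' (no match yet)
Bit 1: prefix='01' (no match yet)
Bit 2: prefix='011' -> emit 'c', reset
Bit 3: prefix='0' (no match yet)
Bit 4: prefix='00' -> emit 'i', reset
Bit 5: prefix='0' (no match yet)
Bit 6: prefix='01' (no match yet)
Bit 7: prefix='011' -> emit 'c', reset
Bit 8: prefix='0' (no match yet)
Bit 9: prefix='01' (no match yet)
Bit 10: prefix='011' -> emit 'c', reset
Bit 11: prefix='0' (no match yet)
Bit 12: prefix='00' -> emit 'i', reset
Bit 13: prefix='1' -> emit 'm', reset
Bit 14: prefix='0' (no match yet)
Bit 15: prefix='00' -> emit 'i', reset
Bit 16: prefix='1' -> emit 'm', reset
Bit 17: prefix='0' (no match yet)
Bit 18: prefix='01' (no match yet)
Bit 19: prefix='011' -> emit 'c', reset

Answer: ciccimimc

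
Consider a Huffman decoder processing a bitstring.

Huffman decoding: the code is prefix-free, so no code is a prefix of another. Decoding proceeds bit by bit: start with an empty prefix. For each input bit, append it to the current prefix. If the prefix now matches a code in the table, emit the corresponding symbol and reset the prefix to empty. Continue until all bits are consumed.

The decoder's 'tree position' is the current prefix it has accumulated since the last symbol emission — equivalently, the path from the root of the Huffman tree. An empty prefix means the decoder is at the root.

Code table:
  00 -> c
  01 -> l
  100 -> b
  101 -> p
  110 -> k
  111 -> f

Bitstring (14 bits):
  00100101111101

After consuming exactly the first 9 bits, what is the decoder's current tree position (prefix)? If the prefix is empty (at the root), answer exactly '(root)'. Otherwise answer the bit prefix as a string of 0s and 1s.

Answer: 1

Derivation:
Bit 0: prefix='0' (no match yet)
Bit 1: prefix='00' -> emit 'c', reset
Bit 2: prefix='1' (no match yet)
Bit 3: prefix='10' (no match yet)
Bit 4: prefix='100' -> emit 'b', reset
Bit 5: prefix='1' (no match yet)
Bit 6: prefix='10' (no match yet)
Bit 7: prefix='101' -> emit 'p', reset
Bit 8: prefix='1' (no match yet)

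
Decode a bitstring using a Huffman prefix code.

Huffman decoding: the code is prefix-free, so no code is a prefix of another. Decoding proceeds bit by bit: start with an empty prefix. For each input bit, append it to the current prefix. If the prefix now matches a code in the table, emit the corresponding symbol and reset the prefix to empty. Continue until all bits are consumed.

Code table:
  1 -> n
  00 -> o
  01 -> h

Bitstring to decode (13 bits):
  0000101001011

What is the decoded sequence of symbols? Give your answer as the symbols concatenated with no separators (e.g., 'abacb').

Bit 0: prefix='0' (no match yet)
Bit 1: prefix='00' -> emit 'o', reset
Bit 2: prefix='0' (no match yet)
Bit 3: prefix='00' -> emit 'o', reset
Bit 4: prefix='1' -> emit 'n', reset
Bit 5: prefix='0' (no match yet)
Bit 6: prefix='01' -> emit 'h', reset
Bit 7: prefix='0' (no match yet)
Bit 8: prefix='00' -> emit 'o', reset
Bit 9: prefix='1' -> emit 'n', reset
Bit 10: prefix='0' (no match yet)
Bit 11: prefix='01' -> emit 'h', reset
Bit 12: prefix='1' -> emit 'n', reset

Answer: oonhonhn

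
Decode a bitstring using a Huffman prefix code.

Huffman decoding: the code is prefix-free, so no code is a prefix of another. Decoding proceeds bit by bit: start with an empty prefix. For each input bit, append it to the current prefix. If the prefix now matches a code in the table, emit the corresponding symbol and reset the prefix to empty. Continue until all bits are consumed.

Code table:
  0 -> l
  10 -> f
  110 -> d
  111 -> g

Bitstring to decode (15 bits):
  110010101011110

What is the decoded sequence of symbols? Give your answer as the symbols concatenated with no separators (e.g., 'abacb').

Bit 0: prefix='1' (no match yet)
Bit 1: prefix='11' (no match yet)
Bit 2: prefix='110' -> emit 'd', reset
Bit 3: prefix='0' -> emit 'l', reset
Bit 4: prefix='1' (no match yet)
Bit 5: prefix='10' -> emit 'f', reset
Bit 6: prefix='1' (no match yet)
Bit 7: prefix='10' -> emit 'f', reset
Bit 8: prefix='1' (no match yet)
Bit 9: prefix='10' -> emit 'f', reset
Bit 10: prefix='1' (no match yet)
Bit 11: prefix='11' (no match yet)
Bit 12: prefix='111' -> emit 'g', reset
Bit 13: prefix='1' (no match yet)
Bit 14: prefix='10' -> emit 'f', reset

Answer: dlfffgf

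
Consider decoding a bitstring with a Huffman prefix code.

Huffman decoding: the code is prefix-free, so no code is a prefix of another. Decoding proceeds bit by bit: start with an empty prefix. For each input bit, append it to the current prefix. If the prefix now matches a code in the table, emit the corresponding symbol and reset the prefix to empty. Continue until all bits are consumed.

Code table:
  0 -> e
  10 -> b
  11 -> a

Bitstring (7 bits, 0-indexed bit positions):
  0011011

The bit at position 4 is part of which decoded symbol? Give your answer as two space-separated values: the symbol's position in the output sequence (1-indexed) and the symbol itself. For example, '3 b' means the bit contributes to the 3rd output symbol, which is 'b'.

Answer: 4 e

Derivation:
Bit 0: prefix='0' -> emit 'e', reset
Bit 1: prefix='0' -> emit 'e', reset
Bit 2: prefix='1' (no match yet)
Bit 3: prefix='11' -> emit 'a', reset
Bit 4: prefix='0' -> emit 'e', reset
Bit 5: prefix='1' (no match yet)
Bit 6: prefix='11' -> emit 'a', reset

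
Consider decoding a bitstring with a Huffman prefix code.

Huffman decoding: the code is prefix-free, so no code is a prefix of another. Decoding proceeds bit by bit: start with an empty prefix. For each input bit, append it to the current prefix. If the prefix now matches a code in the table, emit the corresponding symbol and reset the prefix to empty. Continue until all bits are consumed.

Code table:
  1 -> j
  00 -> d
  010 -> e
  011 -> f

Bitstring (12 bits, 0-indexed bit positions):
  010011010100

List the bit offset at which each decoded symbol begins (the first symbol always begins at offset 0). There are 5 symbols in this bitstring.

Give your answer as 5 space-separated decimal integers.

Answer: 0 3 6 9 10

Derivation:
Bit 0: prefix='0' (no match yet)
Bit 1: prefix='01' (no match yet)
Bit 2: prefix='010' -> emit 'e', reset
Bit 3: prefix='0' (no match yet)
Bit 4: prefix='01' (no match yet)
Bit 5: prefix='011' -> emit 'f', reset
Bit 6: prefix='0' (no match yet)
Bit 7: prefix='01' (no match yet)
Bit 8: prefix='010' -> emit 'e', reset
Bit 9: prefix='1' -> emit 'j', reset
Bit 10: prefix='0' (no match yet)
Bit 11: prefix='00' -> emit 'd', reset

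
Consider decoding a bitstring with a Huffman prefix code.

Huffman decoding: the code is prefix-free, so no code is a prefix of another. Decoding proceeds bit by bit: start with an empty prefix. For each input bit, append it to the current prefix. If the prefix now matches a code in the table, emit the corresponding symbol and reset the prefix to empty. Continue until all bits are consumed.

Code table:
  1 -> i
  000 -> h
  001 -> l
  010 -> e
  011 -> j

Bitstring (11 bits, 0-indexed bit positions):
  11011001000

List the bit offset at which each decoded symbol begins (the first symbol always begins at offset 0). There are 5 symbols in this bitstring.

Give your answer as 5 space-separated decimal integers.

Bit 0: prefix='1' -> emit 'i', reset
Bit 1: prefix='1' -> emit 'i', reset
Bit 2: prefix='0' (no match yet)
Bit 3: prefix='01' (no match yet)
Bit 4: prefix='011' -> emit 'j', reset
Bit 5: prefix='0' (no match yet)
Bit 6: prefix='00' (no match yet)
Bit 7: prefix='001' -> emit 'l', reset
Bit 8: prefix='0' (no match yet)
Bit 9: prefix='00' (no match yet)
Bit 10: prefix='000' -> emit 'h', reset

Answer: 0 1 2 5 8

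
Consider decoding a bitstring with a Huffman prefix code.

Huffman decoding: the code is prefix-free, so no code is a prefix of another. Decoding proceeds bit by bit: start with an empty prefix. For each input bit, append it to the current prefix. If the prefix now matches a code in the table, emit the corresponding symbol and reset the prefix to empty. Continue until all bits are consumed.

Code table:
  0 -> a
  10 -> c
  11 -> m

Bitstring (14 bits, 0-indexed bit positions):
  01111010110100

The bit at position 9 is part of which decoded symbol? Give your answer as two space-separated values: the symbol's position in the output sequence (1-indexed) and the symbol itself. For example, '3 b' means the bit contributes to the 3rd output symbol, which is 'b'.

Answer: 6 m

Derivation:
Bit 0: prefix='0' -> emit 'a', reset
Bit 1: prefix='1' (no match yet)
Bit 2: prefix='11' -> emit 'm', reset
Bit 3: prefix='1' (no match yet)
Bit 4: prefix='11' -> emit 'm', reset
Bit 5: prefix='0' -> emit 'a', reset
Bit 6: prefix='1' (no match yet)
Bit 7: prefix='10' -> emit 'c', reset
Bit 8: prefix='1' (no match yet)
Bit 9: prefix='11' -> emit 'm', reset
Bit 10: prefix='0' -> emit 'a', reset
Bit 11: prefix='1' (no match yet)
Bit 12: prefix='10' -> emit 'c', reset
Bit 13: prefix='0' -> emit 'a', reset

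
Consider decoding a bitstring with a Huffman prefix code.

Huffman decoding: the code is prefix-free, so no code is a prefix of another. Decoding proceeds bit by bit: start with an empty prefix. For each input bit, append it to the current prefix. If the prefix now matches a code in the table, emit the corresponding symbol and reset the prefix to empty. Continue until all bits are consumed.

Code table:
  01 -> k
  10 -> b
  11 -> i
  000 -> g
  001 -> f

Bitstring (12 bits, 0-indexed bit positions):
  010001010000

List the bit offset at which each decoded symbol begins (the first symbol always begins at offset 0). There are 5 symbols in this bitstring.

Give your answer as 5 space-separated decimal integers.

Bit 0: prefix='0' (no match yet)
Bit 1: prefix='01' -> emit 'k', reset
Bit 2: prefix='0' (no match yet)
Bit 3: prefix='00' (no match yet)
Bit 4: prefix='000' -> emit 'g', reset
Bit 5: prefix='1' (no match yet)
Bit 6: prefix='10' -> emit 'b', reset
Bit 7: prefix='1' (no match yet)
Bit 8: prefix='10' -> emit 'b', reset
Bit 9: prefix='0' (no match yet)
Bit 10: prefix='00' (no match yet)
Bit 11: prefix='000' -> emit 'g', reset

Answer: 0 2 5 7 9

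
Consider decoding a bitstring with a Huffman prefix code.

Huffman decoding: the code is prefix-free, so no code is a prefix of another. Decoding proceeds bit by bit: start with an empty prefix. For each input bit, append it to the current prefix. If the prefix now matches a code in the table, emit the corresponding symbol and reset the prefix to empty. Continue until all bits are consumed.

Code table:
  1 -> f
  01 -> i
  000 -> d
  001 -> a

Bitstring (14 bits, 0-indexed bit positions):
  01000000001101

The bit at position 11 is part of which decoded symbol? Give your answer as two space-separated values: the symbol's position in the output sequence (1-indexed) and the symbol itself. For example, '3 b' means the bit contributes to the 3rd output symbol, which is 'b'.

Answer: 5 f

Derivation:
Bit 0: prefix='0' (no match yet)
Bit 1: prefix='01' -> emit 'i', reset
Bit 2: prefix='0' (no match yet)
Bit 3: prefix='00' (no match yet)
Bit 4: prefix='000' -> emit 'd', reset
Bit 5: prefix='0' (no match yet)
Bit 6: prefix='00' (no match yet)
Bit 7: prefix='000' -> emit 'd', reset
Bit 8: prefix='0' (no match yet)
Bit 9: prefix='00' (no match yet)
Bit 10: prefix='001' -> emit 'a', reset
Bit 11: prefix='1' -> emit 'f', reset
Bit 12: prefix='0' (no match yet)
Bit 13: prefix='01' -> emit 'i', reset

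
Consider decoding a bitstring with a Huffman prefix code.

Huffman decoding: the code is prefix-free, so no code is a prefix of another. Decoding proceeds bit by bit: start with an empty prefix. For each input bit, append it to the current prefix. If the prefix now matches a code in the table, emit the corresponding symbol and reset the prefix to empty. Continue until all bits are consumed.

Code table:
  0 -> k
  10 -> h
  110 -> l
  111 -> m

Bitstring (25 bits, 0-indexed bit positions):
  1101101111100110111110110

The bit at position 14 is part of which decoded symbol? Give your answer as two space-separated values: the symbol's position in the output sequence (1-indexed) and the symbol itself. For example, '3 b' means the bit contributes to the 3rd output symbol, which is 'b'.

Bit 0: prefix='1' (no match yet)
Bit 1: prefix='11' (no match yet)
Bit 2: prefix='110' -> emit 'l', reset
Bit 3: prefix='1' (no match yet)
Bit 4: prefix='11' (no match yet)
Bit 5: prefix='110' -> emit 'l', reset
Bit 6: prefix='1' (no match yet)
Bit 7: prefix='11' (no match yet)
Bit 8: prefix='111' -> emit 'm', reset
Bit 9: prefix='1' (no match yet)
Bit 10: prefix='11' (no match yet)
Bit 11: prefix='110' -> emit 'l', reset
Bit 12: prefix='0' -> emit 'k', reset
Bit 13: prefix='1' (no match yet)
Bit 14: prefix='11' (no match yet)
Bit 15: prefix='110' -> emit 'l', reset
Bit 16: prefix='1' (no match yet)
Bit 17: prefix='11' (no match yet)
Bit 18: prefix='111' -> emit 'm', reset

Answer: 6 l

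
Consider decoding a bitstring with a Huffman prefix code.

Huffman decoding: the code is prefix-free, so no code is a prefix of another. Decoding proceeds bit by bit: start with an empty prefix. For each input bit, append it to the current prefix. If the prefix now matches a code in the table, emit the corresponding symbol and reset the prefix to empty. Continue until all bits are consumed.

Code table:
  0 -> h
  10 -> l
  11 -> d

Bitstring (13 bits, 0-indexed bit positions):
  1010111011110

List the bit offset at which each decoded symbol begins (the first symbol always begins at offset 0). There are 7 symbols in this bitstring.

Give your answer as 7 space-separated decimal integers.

Answer: 0 2 4 6 8 10 12

Derivation:
Bit 0: prefix='1' (no match yet)
Bit 1: prefix='10' -> emit 'l', reset
Bit 2: prefix='1' (no match yet)
Bit 3: prefix='10' -> emit 'l', reset
Bit 4: prefix='1' (no match yet)
Bit 5: prefix='11' -> emit 'd', reset
Bit 6: prefix='1' (no match yet)
Bit 7: prefix='10' -> emit 'l', reset
Bit 8: prefix='1' (no match yet)
Bit 9: prefix='11' -> emit 'd', reset
Bit 10: prefix='1' (no match yet)
Bit 11: prefix='11' -> emit 'd', reset
Bit 12: prefix='0' -> emit 'h', reset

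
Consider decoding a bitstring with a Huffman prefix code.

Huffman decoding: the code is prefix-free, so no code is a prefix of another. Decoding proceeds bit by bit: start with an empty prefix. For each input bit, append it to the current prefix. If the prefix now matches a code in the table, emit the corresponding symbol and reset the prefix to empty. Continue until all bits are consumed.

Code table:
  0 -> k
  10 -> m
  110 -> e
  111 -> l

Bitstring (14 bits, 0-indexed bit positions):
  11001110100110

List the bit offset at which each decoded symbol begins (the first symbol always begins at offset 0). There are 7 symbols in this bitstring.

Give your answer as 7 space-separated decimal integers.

Bit 0: prefix='1' (no match yet)
Bit 1: prefix='11' (no match yet)
Bit 2: prefix='110' -> emit 'e', reset
Bit 3: prefix='0' -> emit 'k', reset
Bit 4: prefix='1' (no match yet)
Bit 5: prefix='11' (no match yet)
Bit 6: prefix='111' -> emit 'l', reset
Bit 7: prefix='0' -> emit 'k', reset
Bit 8: prefix='1' (no match yet)
Bit 9: prefix='10' -> emit 'm', reset
Bit 10: prefix='0' -> emit 'k', reset
Bit 11: prefix='1' (no match yet)
Bit 12: prefix='11' (no match yet)
Bit 13: prefix='110' -> emit 'e', reset

Answer: 0 3 4 7 8 10 11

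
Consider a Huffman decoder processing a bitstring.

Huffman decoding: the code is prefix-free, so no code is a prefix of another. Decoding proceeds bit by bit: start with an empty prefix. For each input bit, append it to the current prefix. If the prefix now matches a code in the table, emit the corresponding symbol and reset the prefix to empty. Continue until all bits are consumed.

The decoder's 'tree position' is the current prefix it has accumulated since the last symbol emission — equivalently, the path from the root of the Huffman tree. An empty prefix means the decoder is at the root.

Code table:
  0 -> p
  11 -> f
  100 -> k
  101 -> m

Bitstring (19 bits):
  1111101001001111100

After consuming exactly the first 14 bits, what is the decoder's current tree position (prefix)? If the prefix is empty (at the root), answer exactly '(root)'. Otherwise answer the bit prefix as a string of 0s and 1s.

Bit 0: prefix='1' (no match yet)
Bit 1: prefix='11' -> emit 'f', reset
Bit 2: prefix='1' (no match yet)
Bit 3: prefix='11' -> emit 'f', reset
Bit 4: prefix='1' (no match yet)
Bit 5: prefix='10' (no match yet)
Bit 6: prefix='101' -> emit 'm', reset
Bit 7: prefix='0' -> emit 'p', reset
Bit 8: prefix='0' -> emit 'p', reset
Bit 9: prefix='1' (no match yet)
Bit 10: prefix='10' (no match yet)
Bit 11: prefix='100' -> emit 'k', reset
Bit 12: prefix='1' (no match yet)
Bit 13: prefix='11' -> emit 'f', reset

Answer: (root)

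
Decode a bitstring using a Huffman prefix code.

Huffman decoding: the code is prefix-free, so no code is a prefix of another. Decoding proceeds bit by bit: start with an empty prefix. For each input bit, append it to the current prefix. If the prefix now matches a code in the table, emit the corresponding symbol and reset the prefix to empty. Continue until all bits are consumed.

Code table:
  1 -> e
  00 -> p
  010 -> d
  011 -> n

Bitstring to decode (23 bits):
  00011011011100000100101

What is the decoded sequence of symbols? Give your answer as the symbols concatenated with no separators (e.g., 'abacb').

Bit 0: prefix='0' (no match yet)
Bit 1: prefix='00' -> emit 'p', reset
Bit 2: prefix='0' (no match yet)
Bit 3: prefix='01' (no match yet)
Bit 4: prefix='011' -> emit 'n', reset
Bit 5: prefix='0' (no match yet)
Bit 6: prefix='01' (no match yet)
Bit 7: prefix='011' -> emit 'n', reset
Bit 8: prefix='0' (no match yet)
Bit 9: prefix='01' (no match yet)
Bit 10: prefix='011' -> emit 'n', reset
Bit 11: prefix='1' -> emit 'e', reset
Bit 12: prefix='0' (no match yet)
Bit 13: prefix='00' -> emit 'p', reset
Bit 14: prefix='0' (no match yet)
Bit 15: prefix='00' -> emit 'p', reset
Bit 16: prefix='0' (no match yet)
Bit 17: prefix='01' (no match yet)
Bit 18: prefix='010' -> emit 'd', reset
Bit 19: prefix='0' (no match yet)
Bit 20: prefix='01' (no match yet)
Bit 21: prefix='010' -> emit 'd', reset
Bit 22: prefix='1' -> emit 'e', reset

Answer: pnnneppdde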